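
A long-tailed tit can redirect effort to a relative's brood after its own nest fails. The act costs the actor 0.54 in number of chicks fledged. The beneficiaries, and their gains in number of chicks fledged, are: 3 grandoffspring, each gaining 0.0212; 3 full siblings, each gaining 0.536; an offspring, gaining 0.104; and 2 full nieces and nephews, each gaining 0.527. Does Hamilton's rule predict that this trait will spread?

Hamilton's rule: the trait is favored when the sum of r·B over every recipient exceeds the actor's cost C.
r to a grandoffspring = 1/4 (two parent–offspring links: r = (1/2)^2 = 1/4).
r to a full sibling = 1/2 (full sibs share both parents — two paths of length 2: r = 2·(1/2)^2 = 1/2).
r to an offspring = 0.5 (one parent–offspring link: r = (1/2)^1 = 1/2).
r to a full niece or nephew = 1/4 (full aunt/uncle↔niece/nephew: two paths of length 3 through the shared grandparent pair: r = 2·(1/2)^3 = 1/4).
Summing one r·B term per recipient: 3·0.25·0.0212 + 3·0.5·0.536 + 1·0.5·0.104 + 2·0.25·0.527 = 1.1354.
1.1354 > 0.54: the indirect benefit exceeds the cost.

Yes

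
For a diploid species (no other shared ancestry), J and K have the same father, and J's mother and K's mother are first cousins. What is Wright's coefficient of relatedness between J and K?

Relatedness sums over independent paths through distinct common ancestors.
J and K are related in two ways: half-sibs through their shared father (r = 1/4) and second cousins through their mothers (r = 1/32).
r = 1/4 + 1/32 = 0.28125.

0.28125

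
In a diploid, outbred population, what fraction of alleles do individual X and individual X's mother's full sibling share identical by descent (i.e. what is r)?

Each parent–offspring link contributes a factor of 1/2, and independent paths through distinct common ancestors add.
Full aunt/uncle↔niece/nephew: two paths of length 3 through the shared grandparent pair: r = 2·(1/2)^3 = 1/4.

0.25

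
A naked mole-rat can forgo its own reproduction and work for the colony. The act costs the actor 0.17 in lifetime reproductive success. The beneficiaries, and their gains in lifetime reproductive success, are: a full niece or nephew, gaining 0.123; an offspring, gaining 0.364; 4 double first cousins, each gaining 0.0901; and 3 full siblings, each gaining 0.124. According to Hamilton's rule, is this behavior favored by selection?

Hamilton's rule: the trait is favored when the sum of r·B over every recipient exceeds the actor's cost C.
r to a full niece or nephew = 0.25 (full aunt/uncle↔niece/nephew: two paths of length 3 through the shared grandparent pair: r = 2·(1/2)^3 = 1/4).
r to an offspring = 0.5 (one parent–offspring link: r = (1/2)^1 = 1/2).
r to a double first cousin = 0.25 (double first cousins share both grandparent pairs — four paths of length 4: r = 4·(1/2)^4 = 1/4).
r to a full sibling = 0.5 (full sibs share both parents — two paths of length 2: r = 2·(1/2)^2 = 1/2).
Summing one r·B term per recipient: 1·0.25·0.123 + 1·0.5·0.364 + 4·0.25·0.0901 + 3·0.5·0.124 = 0.48885.
0.48885 > 0.17: the indirect benefit exceeds the cost.

Yes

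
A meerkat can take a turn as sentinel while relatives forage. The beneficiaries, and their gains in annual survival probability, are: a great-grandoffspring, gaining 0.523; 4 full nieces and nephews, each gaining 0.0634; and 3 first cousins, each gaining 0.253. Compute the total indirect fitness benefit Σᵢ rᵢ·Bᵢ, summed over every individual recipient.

0.22365

r to a great-grandoffspring = 1/8 (three parent–offspring links: r = (1/2)^3 = 1/8).
r to a full niece or nephew = 0.25 (full aunt/uncle↔niece/nephew: two paths of length 3 through the shared grandparent pair: r = 2·(1/2)^3 = 1/4).
r to a first cousin = 0.125 (first cousins share one grandparent pair — two paths of length 4: r = 2·(1/2)^4 = 1/8).
Summing one r·B term per recipient: 1·0.125·0.523 + 4·0.25·0.0634 + 3·0.125·0.253 = 0.22365.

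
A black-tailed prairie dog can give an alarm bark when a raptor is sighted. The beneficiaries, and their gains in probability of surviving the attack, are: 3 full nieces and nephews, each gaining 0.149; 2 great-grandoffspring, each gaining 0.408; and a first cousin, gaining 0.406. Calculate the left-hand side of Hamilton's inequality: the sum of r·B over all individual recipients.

r to a full niece or nephew = 0.25 (full aunt/uncle↔niece/nephew: two paths of length 3 through the shared grandparent pair: r = 2·(1/2)^3 = 1/4).
r to a great-grandoffspring = 1/8 (three parent–offspring links: r = (1/2)^3 = 1/8).
r to a first cousin = 1/8 (first cousins share one grandparent pair — two paths of length 4: r = 2·(1/2)^4 = 1/8).
Summing one r·B term per recipient: 3·0.25·0.149 + 2·0.125·0.408 + 1·0.125·0.406 = 0.2645.

0.2645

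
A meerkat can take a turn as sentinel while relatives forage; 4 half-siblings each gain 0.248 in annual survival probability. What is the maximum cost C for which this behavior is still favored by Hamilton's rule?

0.248

r to a half-sibling = 0.25 (half-sibs share one parent — one path of length 2: r = (1/2)^2 = 1/4).
Hamilton's rule: n·r·B > C, so the trait is favored while C < n·r·B = 4·0.25·0.248 = 0.248.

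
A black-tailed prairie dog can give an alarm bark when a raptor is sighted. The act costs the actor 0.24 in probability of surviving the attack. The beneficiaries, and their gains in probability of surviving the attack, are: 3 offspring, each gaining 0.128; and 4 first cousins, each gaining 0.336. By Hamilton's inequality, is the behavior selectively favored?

Yes

Hamilton's rule: the trait is favored when the sum of r·B over every recipient exceeds the actor's cost C.
r to an offspring = 0.5 (one parent–offspring link: r = (1/2)^1 = 1/2).
r to a first cousin = 0.125 (first cousins share one grandparent pair — two paths of length 4: r = 2·(1/2)^4 = 1/8).
Summing one r·B term per recipient: 3·0.5·0.128 + 4·0.125·0.336 = 0.36.
0.36 > 0.24: the indirect benefit exceeds the cost.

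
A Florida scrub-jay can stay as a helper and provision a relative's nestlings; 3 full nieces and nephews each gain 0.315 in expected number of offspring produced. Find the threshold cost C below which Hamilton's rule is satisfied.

r to a full niece or nephew = 0.25 (full aunt/uncle↔niece/nephew: two paths of length 3 through the shared grandparent pair: r = 2·(1/2)^3 = 1/4).
Hamilton's rule: n·r·B > C, so the trait is favored while C < n·r·B = 3·0.25·0.315 = 0.23625.

0.23625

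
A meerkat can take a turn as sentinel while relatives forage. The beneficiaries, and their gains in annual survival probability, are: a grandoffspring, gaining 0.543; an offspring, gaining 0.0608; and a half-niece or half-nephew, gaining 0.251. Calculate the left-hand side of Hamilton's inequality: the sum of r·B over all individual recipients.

0.197525

r to a grandoffspring = 1/4 (two parent–offspring links: r = (1/2)^2 = 1/4).
r to an offspring = 1/2 (one parent–offspring link: r = (1/2)^1 = 1/2).
r to a half-niece or half-nephew = 0.125 (half-aunt/uncle↔niece/nephew: one path of length 3: r = (1/2)^3 = 1/8).
Summing one r·B term per recipient: 1·0.25·0.543 + 1·0.5·0.0608 + 1·0.125·0.251 = 0.197525.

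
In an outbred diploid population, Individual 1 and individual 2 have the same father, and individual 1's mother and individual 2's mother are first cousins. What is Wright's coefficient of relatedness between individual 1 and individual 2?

With two independent routes of shared ancestry, r is the sum of the two contributions.
Individual 1 and individual 2 are related in two ways: half-sibs through their shared father (r = 1/4) and second cousins through their mothers (r = 1/32).
r = 1/4 + 1/32 = 9/32 = 0.28125.

0.28125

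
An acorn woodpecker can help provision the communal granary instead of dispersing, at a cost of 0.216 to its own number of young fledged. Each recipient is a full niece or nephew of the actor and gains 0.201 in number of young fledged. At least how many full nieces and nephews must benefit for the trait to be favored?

r to a full niece or nephew = 1/4 (full aunt/uncle↔niece/nephew: two paths of length 3 through the shared grandparent pair: r = 2·(1/2)^3 = 1/4).
Hamilton's rule: n·r·B > C  ⇒  n > C/(r·B) = 0.216/(0.25·0.201) = 4.299.
The smallest integer exceeding 4.299 is 5.

5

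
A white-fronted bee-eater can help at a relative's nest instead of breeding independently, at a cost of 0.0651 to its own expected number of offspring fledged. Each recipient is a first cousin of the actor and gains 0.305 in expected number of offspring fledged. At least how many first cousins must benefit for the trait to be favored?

r to a first cousin = 0.125 (first cousins share one grandparent pair — two paths of length 4: r = 2·(1/2)^4 = 1/8).
Hamilton's rule: n·r·B > C  ⇒  n > C/(r·B) = 0.0651/(0.125·0.305) = 1.708.
The smallest integer exceeding 1.708 is 2.

2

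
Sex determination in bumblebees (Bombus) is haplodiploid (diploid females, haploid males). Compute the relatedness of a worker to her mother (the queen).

0.5

One meiotic link between diploid queen and diploid daughter: r = 1/2.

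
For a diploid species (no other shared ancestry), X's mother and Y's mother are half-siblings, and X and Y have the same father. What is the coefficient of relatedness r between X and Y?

With two independent routes of shared ancestry, r is the sum of the two contributions.
X and Y are related in two ways: half first cousins through their mothers (r = 1/16) and half-sibs through their shared father (r = 1/4).
r = 1/16 + 1/4 = 0.3125.

0.3125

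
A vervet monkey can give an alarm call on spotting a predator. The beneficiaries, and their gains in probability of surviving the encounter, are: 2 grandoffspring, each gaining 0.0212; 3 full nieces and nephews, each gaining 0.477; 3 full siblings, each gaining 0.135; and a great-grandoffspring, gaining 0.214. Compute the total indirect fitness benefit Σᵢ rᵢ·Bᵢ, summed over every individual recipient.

r to a grandoffspring = 1/4 (two parent–offspring links: r = (1/2)^2 = 1/4).
r to a full niece or nephew = 0.25 (full aunt/uncle↔niece/nephew: two paths of length 3 through the shared grandparent pair: r = 2·(1/2)^3 = 1/4).
r to a full sibling = 0.5 (full sibs share both parents — two paths of length 2: r = 2·(1/2)^2 = 1/2).
r to a great-grandoffspring = 1/8 (three parent–offspring links: r = (1/2)^3 = 1/8).
Summing one r·B term per recipient: 2·0.25·0.0212 + 3·0.25·0.477 + 3·0.5·0.135 + 1·0.125·0.214 = 0.5976.

0.5976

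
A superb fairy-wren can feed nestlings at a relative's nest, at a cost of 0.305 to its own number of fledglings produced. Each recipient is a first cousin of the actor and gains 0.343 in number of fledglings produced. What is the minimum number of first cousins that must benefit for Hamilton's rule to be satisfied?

8

r to a first cousin = 0.125 (first cousins share one grandparent pair — two paths of length 4: r = 2·(1/2)^4 = 1/8).
Hamilton's rule: n·r·B > C  ⇒  n > C/(r·B) = 0.305/(0.125·0.343) = 7.114.
The smallest integer exceeding 7.114 is 8.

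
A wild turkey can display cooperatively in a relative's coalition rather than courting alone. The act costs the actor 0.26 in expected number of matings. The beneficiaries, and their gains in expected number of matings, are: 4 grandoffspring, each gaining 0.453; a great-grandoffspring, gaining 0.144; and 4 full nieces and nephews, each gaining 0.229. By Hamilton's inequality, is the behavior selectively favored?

Yes

Hamilton's rule: the trait is favored when the sum of r·B over every recipient exceeds the actor's cost C.
r to a grandoffspring = 1/4 (two parent–offspring links: r = (1/2)^2 = 1/4).
r to a great-grandoffspring = 0.125 (three parent–offspring links: r = (1/2)^3 = 1/8).
r to a full niece or nephew = 0.25 (full aunt/uncle↔niece/nephew: two paths of length 3 through the shared grandparent pair: r = 2·(1/2)^3 = 1/4).
Summing one r·B term per recipient: 4·0.25·0.453 + 1·0.125·0.144 + 4·0.25·0.229 = 0.7.
0.7 > 0.26: the indirect benefit exceeds the cost.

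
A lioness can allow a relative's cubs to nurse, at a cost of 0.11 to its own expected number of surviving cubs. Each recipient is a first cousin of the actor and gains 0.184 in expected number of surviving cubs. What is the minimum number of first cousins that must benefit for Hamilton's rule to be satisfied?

5

r to a first cousin = 0.125 (first cousins share one grandparent pair — two paths of length 4: r = 2·(1/2)^4 = 1/8).
Hamilton's rule: n·r·B > C  ⇒  n > C/(r·B) = 0.11/(0.125·0.184) = 4.783.
The smallest integer exceeding 4.783 is 5.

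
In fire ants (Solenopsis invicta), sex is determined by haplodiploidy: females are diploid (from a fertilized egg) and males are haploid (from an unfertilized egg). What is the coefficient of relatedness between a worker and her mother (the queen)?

0.5

One meiotic link between diploid queen and diploid daughter: r = 1/2.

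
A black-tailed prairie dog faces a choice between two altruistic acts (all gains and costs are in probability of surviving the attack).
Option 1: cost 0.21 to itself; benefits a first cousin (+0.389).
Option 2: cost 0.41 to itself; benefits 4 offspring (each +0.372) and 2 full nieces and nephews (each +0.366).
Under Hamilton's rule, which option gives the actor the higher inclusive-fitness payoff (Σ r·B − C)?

Option 2

Option 1: r to a first cousin = 0.125.
Option 1: Σ r·B − C = (1·0.125·0.389) − 0.21 = -0.161375.
Option 2: r to an offspring = 0.5.
Option 2: r to a full niece or nephew = 0.25.
Option 2: Σ r·B − C = (4·0.5·0.372 + 2·0.25·0.366) − 0.41 = 0.517.
Option 2 has the higher net inclusive-fitness payoff.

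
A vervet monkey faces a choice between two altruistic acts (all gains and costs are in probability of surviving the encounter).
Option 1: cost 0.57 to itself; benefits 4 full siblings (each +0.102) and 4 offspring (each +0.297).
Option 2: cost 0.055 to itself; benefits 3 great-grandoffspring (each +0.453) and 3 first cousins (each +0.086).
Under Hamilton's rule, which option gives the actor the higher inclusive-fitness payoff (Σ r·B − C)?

Option 1: r to a full sibling = 0.5.
Option 1: r to an offspring = 0.5.
Option 1: Σ r·B − C = (4·0.5·0.102 + 4·0.5·0.297) − 0.57 = 0.228.
Option 2: r to a great-grandoffspring = 0.125.
Option 2: r to a first cousin = 0.125.
Option 2: Σ r·B − C = (3·0.125·0.453 + 3·0.125·0.086) − 0.055 = 0.147125.
Option 1 has the higher net inclusive-fitness payoff.

Option 1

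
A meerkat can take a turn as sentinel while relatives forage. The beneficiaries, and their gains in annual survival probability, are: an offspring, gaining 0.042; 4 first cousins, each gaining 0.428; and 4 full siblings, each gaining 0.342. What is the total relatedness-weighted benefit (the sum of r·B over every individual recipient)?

0.919

r to an offspring = 0.5 (one parent–offspring link: r = (1/2)^1 = 1/2).
r to a first cousin = 1/8 (first cousins share one grandparent pair — two paths of length 4: r = 2·(1/2)^4 = 1/8).
r to a full sibling = 0.5 (full sibs share both parents — two paths of length 2: r = 2·(1/2)^2 = 1/2).
Summing one r·B term per recipient: 1·0.5·0.042 + 4·0.125·0.428 + 4·0.5·0.342 = 0.919.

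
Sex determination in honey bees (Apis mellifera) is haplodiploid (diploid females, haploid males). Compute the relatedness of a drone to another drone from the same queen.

0.5

Haploid brothers each carry a random half of the queen's diploid genome, so on average they share half: r = 1/2.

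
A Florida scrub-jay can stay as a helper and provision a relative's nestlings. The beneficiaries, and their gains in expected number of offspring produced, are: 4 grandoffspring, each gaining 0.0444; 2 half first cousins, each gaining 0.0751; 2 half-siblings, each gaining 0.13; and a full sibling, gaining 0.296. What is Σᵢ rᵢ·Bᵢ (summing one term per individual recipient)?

r to a grandoffspring = 1/4 (two parent–offspring links: r = (1/2)^2 = 1/4).
r to a half first cousin = 0.0625 (half first cousins share one grandparent — one path of length 4: r = (1/2)^4 = 1/16).
r to a half-sibling = 0.25 (half-sibs share one parent — one path of length 2: r = (1/2)^2 = 1/4).
r to a full sibling = 0.5 (full sibs share both parents — two paths of length 2: r = 2·(1/2)^2 = 1/2).
Summing one r·B term per recipient: 4·0.25·0.0444 + 2·0.0625·0.0751 + 2·0.25·0.13 + 1·0.5·0.296 = 0.2667875.

0.2667875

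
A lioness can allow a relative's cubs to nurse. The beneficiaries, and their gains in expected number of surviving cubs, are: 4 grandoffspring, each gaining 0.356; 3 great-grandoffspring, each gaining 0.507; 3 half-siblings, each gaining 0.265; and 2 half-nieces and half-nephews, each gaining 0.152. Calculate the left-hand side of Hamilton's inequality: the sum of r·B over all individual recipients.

r to a grandoffspring = 0.25 (two parent–offspring links: r = (1/2)^2 = 1/4).
r to a great-grandoffspring = 0.125 (three parent–offspring links: r = (1/2)^3 = 1/8).
r to a half-sibling = 0.25 (half-sibs share one parent — one path of length 2: r = (1/2)^2 = 1/4).
r to a half-niece or half-nephew = 1/8 (half-aunt/uncle↔niece/nephew: one path of length 3: r = (1/2)^3 = 1/8).
Summing one r·B term per recipient: 4·0.25·0.356 + 3·0.125·0.507 + 3·0.25·0.265 + 2·0.125·0.152 = 0.782875.

0.782875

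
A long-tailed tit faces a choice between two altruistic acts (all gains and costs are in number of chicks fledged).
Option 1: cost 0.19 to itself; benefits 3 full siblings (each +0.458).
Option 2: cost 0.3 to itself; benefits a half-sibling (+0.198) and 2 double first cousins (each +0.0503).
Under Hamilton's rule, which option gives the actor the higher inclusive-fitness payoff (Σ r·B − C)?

Option 1: r to a full sibling = 0.5.
Option 1: Σ r·B − C = (3·0.5·0.458) − 0.19 = 0.497.
Option 2: r to a half-sibling = 0.25.
Option 2: r to a double first cousin = 0.25.
Option 2: Σ r·B − C = (1·0.25·0.198 + 2·0.25·0.0503) − 0.3 = -0.22535.
Option 1 has the higher net inclusive-fitness payoff.

Option 1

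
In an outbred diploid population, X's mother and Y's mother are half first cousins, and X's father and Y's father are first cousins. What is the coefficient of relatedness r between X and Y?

0.046875

With two independent routes of shared ancestry, r is the sum of the two contributions.
X and Y are related in two ways: half second cousins through their mothers (r = 1/64) and second cousins through their fathers (r = 1/32).
r = 1/64 + 1/32 = 3/64 = 0.046875.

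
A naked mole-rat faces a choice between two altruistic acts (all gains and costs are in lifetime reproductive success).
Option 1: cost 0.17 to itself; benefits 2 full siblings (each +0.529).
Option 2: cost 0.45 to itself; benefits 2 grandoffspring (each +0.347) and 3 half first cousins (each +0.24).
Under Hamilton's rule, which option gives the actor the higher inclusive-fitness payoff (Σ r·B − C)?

Option 1: r to a full sibling = 0.5.
Option 1: Σ r·B − C = (2·0.5·0.529) − 0.17 = 0.359.
Option 2: r to a grandoffspring = 0.25.
Option 2: r to a half first cousin = 0.0625.
Option 2: Σ r·B − C = (2·0.25·0.347 + 3·0.0625·0.24) − 0.45 = -0.2315.
Option 1 has the higher net inclusive-fitness payoff.

Option 1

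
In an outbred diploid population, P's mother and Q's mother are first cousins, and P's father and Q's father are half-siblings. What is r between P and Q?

With two independent routes of shared ancestry, r is the sum of the two contributions.
P and Q are related in two ways: second cousins through their mothers (r = 1/32) and half first cousins through their fathers (r = 1/16).
r = 1/32 + 1/16 = 0.09375.

0.09375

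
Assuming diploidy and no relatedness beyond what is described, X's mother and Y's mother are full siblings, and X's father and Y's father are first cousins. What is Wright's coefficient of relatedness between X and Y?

0.15625

With two independent routes of shared ancestry, r is the sum of the two contributions.
X and Y are related in two ways: first cousins through their mothers (r = 1/8) and second cousins through their fathers (r = 1/32).
r = 1/8 + 1/32 = 0.15625.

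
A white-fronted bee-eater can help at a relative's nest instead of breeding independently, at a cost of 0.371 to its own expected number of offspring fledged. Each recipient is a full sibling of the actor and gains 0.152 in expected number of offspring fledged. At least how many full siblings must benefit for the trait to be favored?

5

r to a full sibling = 0.5 (full sibs share both parents — two paths of length 2: r = 2·(1/2)^2 = 1/2).
Hamilton's rule: n·r·B > C  ⇒  n > C/(r·B) = 0.371/(0.5·0.152) = 4.882.
The smallest integer exceeding 4.882 is 5.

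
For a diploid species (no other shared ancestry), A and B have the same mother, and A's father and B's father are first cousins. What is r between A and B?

0.28125

Relatedness sums over independent paths through distinct common ancestors.
A and B are related in two ways: half-sibs through their shared mother (r = 1/4) and second cousins through their fathers (r = 1/32).
r = 1/4 + 1/32 = 0.28125.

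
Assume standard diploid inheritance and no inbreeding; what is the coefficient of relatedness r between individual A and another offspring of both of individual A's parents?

0.5

Each parent–offspring link contributes a factor of 1/2, and independent paths through distinct common ancestors add.
Full sibs share both parents — two paths of length 2: r = 2·(1/2)^2 = 1/2.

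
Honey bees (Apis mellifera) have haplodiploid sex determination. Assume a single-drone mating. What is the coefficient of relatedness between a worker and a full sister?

0.75

Haplodiploid full sisters inherit their father's entire haploid genome identically (contributing 1/2) and on average half of their mother's contribution (1/2 · 1/2 = 1/4); r = 1/2 + 1/4 = 3/4.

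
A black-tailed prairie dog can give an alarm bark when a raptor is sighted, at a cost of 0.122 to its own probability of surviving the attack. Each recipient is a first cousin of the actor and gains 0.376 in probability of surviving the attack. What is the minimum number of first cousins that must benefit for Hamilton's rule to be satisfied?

3

r to a first cousin = 0.125 (first cousins share one grandparent pair — two paths of length 4: r = 2·(1/2)^4 = 1/8).
Hamilton's rule: n·r·B > C  ⇒  n > C/(r·B) = 0.122/(0.125·0.376) = 2.596.
The smallest integer exceeding 2.596 is 3.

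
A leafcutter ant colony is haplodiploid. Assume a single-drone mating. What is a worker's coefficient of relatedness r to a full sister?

0.75

Haplodiploid full sisters inherit their father's entire haploid genome identically (contributing 1/2) and on average half of their mother's contribution (1/2 · 1/2 = 1/4); r = 1/2 + 1/4 = 3/4.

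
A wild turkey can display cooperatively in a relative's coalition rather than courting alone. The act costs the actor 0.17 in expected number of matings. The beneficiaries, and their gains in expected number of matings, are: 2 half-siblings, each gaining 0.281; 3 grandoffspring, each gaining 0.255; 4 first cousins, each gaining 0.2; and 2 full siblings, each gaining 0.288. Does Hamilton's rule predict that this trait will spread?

Yes

Hamilton's rule: the trait is favored when the sum of r·B over every recipient exceeds the actor's cost C.
r to a half-sibling = 1/4 (half-sibs share one parent — one path of length 2: r = (1/2)^2 = 1/4).
r to a grandoffspring = 0.25 (two parent–offspring links: r = (1/2)^2 = 1/4).
r to a first cousin = 0.125 (first cousins share one grandparent pair — two paths of length 4: r = 2·(1/2)^4 = 1/8).
r to a full sibling = 0.5 (full sibs share both parents — two paths of length 2: r = 2·(1/2)^2 = 1/2).
Summing one r·B term per recipient: 2·0.25·0.281 + 3·0.25·0.255 + 4·0.125·0.2 + 2·0.5·0.288 = 0.71975.
0.71975 > 0.17: the indirect benefit exceeds the cost.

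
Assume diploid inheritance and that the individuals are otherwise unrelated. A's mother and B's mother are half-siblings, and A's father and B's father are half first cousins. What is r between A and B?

0.078125

Relatedness sums over independent paths through distinct common ancestors.
A and B are related in two ways: half first cousins through their mothers (r = 1/16) and half second cousins through their fathers (r = 1/64).
r = 1/16 + 1/64 = 0.078125.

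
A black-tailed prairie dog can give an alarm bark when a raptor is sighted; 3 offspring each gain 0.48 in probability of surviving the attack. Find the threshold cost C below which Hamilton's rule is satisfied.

r to an offspring = 0.5 (one parent–offspring link: r = (1/2)^1 = 1/2).
Hamilton's rule: n·r·B > C, so the trait is favored while C < n·r·B = 3·0.5·0.48 = 0.72.

0.72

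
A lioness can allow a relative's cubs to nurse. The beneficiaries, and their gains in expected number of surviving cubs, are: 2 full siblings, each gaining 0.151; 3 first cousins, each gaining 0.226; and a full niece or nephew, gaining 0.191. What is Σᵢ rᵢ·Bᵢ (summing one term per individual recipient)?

r to a full sibling = 0.5 (full sibs share both parents — two paths of length 2: r = 2·(1/2)^2 = 1/2).
r to a first cousin = 0.125 (first cousins share one grandparent pair — two paths of length 4: r = 2·(1/2)^4 = 1/8).
r to a full niece or nephew = 0.25 (full aunt/uncle↔niece/nephew: two paths of length 3 through the shared grandparent pair: r = 2·(1/2)^3 = 1/4).
Summing one r·B term per recipient: 2·0.5·0.151 + 3·0.125·0.226 + 1·0.25·0.191 = 0.2835.

0.2835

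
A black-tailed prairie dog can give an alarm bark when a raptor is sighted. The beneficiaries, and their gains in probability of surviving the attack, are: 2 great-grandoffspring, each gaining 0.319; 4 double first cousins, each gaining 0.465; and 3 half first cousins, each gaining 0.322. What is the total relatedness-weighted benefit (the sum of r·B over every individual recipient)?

0.605125

r to a great-grandoffspring = 1/8 (three parent–offspring links: r = (1/2)^3 = 1/8).
r to a double first cousin = 0.25 (double first cousins share both grandparent pairs — four paths of length 4: r = 4·(1/2)^4 = 1/4).
r to a half first cousin = 1/16 (half first cousins share one grandparent — one path of length 4: r = (1/2)^4 = 1/16).
Summing one r·B term per recipient: 2·0.125·0.319 + 4·0.25·0.465 + 3·0.0625·0.322 = 0.605125.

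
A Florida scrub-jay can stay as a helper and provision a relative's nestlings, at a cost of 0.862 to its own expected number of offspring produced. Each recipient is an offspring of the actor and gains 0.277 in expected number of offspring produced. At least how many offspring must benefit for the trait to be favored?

r to an offspring = 1/2 (one parent–offspring link: r = (1/2)^1 = 1/2).
Hamilton's rule: n·r·B > C  ⇒  n > C/(r·B) = 0.862/(0.5·0.277) = 6.224.
The smallest integer exceeding 6.224 is 7.

7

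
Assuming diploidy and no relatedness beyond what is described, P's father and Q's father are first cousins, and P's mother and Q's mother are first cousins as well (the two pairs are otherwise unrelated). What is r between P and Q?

Wright's path rule: contributions from independent ancestry routes add.
P and Q are related in two ways: second cousins through their fathers (r = 1/32) and second cousins through their mothers (r = 1/32).
r = 1/32 + 1/32 = 1/16 = 0.0625.

0.0625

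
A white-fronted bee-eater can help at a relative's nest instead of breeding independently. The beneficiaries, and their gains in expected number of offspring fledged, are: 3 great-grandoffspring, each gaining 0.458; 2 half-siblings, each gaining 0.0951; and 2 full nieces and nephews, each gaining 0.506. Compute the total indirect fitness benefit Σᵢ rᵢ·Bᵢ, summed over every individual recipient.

0.4723

r to a great-grandoffspring = 0.125 (three parent–offspring links: r = (1/2)^3 = 1/8).
r to a half-sibling = 1/4 (half-sibs share one parent — one path of length 2: r = (1/2)^2 = 1/4).
r to a full niece or nephew = 1/4 (full aunt/uncle↔niece/nephew: two paths of length 3 through the shared grandparent pair: r = 2·(1/2)^3 = 1/4).
Summing one r·B term per recipient: 3·0.125·0.458 + 2·0.25·0.0951 + 2·0.25·0.506 = 0.4723.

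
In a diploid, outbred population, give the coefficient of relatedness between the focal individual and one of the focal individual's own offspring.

Each parent–offspring link contributes a factor of 1/2, and independent paths through distinct common ancestors add.
One parent–offspring link: r = (1/2)^1 = 1/2.

0.5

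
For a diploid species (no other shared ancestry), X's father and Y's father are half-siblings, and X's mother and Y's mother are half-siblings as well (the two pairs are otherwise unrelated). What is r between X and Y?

0.125

With two independent routes of shared ancestry, r is the sum of the two contributions.
X and Y are related in two ways: half first cousins through their fathers (r = 1/16) and half first cousins through their mothers (r = 1/16).
r = 1/16 + 1/16 = 0.125.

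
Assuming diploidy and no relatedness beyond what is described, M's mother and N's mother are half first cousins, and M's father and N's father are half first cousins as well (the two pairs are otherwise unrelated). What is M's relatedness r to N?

Independent pedigree routes through distinct common ancestors add.
M and N are related in two ways: half second cousins through their mothers (r = 1/64) and half second cousins through their fathers (r = 1/64).
r = 1/64 + 1/64 = 1/32 = 0.03125.

0.03125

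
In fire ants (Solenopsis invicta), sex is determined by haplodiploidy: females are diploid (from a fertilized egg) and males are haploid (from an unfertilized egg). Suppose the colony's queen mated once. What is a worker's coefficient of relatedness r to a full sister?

0.75

Haplodiploid full sisters inherit their father's entire haploid genome identically (contributing 1/2) and on average half of their mother's contribution (1/2 · 1/2 = 1/4); r = 1/2 + 1/4 = 3/4.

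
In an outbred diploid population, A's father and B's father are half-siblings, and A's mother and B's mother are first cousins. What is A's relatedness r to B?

0.09375

Wright's path rule: contributions from independent ancestry routes add.
A and B are related in two ways: half first cousins through their fathers (r = 1/16) and second cousins through their mothers (r = 1/32).
r = 1/16 + 1/32 = 0.09375.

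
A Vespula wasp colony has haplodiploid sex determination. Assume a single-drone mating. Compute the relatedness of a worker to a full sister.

0.75

Haplodiploid full sisters inherit their father's entire haploid genome identically (contributing 1/2) and on average half of their mother's contribution (1/2 · 1/2 = 1/4); r = 1/2 + 1/4 = 3/4.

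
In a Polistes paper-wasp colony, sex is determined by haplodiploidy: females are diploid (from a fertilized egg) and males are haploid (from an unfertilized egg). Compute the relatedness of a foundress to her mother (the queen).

One meiotic link between diploid queen and diploid daughter: r = 1/2.

0.5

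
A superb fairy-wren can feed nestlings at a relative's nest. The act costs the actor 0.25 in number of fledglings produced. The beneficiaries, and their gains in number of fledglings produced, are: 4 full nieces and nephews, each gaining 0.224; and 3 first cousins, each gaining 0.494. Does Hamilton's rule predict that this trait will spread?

Yes

Hamilton's rule: the trait is favored when the sum of r·B over every recipient exceeds the actor's cost C.
r to a full niece or nephew = 0.25 (full aunt/uncle↔niece/nephew: two paths of length 3 through the shared grandparent pair: r = 2·(1/2)^3 = 1/4).
r to a first cousin = 1/8 (first cousins share one grandparent pair — two paths of length 4: r = 2·(1/2)^4 = 1/8).
Summing one r·B term per recipient: 4·0.25·0.224 + 3·0.125·0.494 = 0.40925.
0.40925 > 0.25: the indirect benefit exceeds the cost.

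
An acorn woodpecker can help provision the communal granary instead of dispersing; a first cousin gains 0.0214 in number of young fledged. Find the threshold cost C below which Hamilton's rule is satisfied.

r to a first cousin = 1/8 (first cousins share one grandparent pair — two paths of length 4: r = 2·(1/2)^4 = 1/8).
Hamilton's rule: n·r·B > C, so the trait is favored while C < n·r·B = 1·0.125·0.0214 = 0.002675.

0.002675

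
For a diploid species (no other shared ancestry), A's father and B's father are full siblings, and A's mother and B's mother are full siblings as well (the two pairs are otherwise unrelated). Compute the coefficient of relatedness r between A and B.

Wright's path rule: contributions from independent ancestry routes add.
A and B are related in two ways: first cousins through their fathers (r = 1/8) and first cousins through their mothers (r = 1/8) — i.e. double first cousins.
r = 1/8 + 1/8 = 0.25.

0.25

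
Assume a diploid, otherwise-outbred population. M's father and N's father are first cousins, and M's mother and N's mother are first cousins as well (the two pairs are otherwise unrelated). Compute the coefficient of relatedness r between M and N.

With two independent routes of shared ancestry, r is the sum of the two contributions.
M and N are related in two ways: second cousins through their fathers (r = 1/32) and second cousins through their mothers (r = 1/32).
r = 1/32 + 1/32 = 0.0625.

0.0625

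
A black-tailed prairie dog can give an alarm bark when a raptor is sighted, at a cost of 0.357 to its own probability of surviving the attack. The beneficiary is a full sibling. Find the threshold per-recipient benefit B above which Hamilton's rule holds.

r to a full sibling = 1/2 (full sibs share both parents — two paths of length 2: r = 2·(1/2)^2 = 1/2).
Hamilton's rule with n recipients of equal r: n·r·B > C, so B > C/(n·r) = 0.357/(1·0.5) = 0.714.

0.714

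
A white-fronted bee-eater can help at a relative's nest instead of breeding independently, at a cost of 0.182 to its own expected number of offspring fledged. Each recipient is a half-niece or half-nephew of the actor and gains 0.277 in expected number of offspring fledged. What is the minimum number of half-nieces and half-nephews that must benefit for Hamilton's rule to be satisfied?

r to a half-niece or half-nephew = 0.125 (half-aunt/uncle↔niece/nephew: one path of length 3: r = (1/2)^3 = 1/8).
Hamilton's rule: n·r·B > C  ⇒  n > C/(r·B) = 0.182/(0.125·0.277) = 5.256.
The smallest integer exceeding 5.256 is 6.

6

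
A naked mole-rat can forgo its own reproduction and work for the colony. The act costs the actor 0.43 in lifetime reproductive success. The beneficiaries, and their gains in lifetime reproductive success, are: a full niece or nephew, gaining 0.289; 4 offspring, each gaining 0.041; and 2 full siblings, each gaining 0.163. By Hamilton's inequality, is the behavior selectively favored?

Hamilton's rule: the trait is favored when the sum of r·B over every recipient exceeds the actor's cost C.
r to a full niece or nephew = 0.25 (full aunt/uncle↔niece/nephew: two paths of length 3 through the shared grandparent pair: r = 2·(1/2)^3 = 1/4).
r to an offspring = 0.5 (one parent–offspring link: r = (1/2)^1 = 1/2).
r to a full sibling = 1/2 (full sibs share both parents — two paths of length 2: r = 2·(1/2)^2 = 1/2).
Summing one r·B term per recipient: 1·0.25·0.289 + 4·0.5·0.041 + 2·0.5·0.163 = 0.31725.
0.31725 < 0.43: the indirect benefit is less than the cost.

No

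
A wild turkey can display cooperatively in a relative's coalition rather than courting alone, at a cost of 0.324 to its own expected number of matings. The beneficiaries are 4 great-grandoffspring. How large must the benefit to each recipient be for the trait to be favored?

r to a great-grandoffspring = 0.125 (three parent–offspring links: r = (1/2)^3 = 1/8).
Hamilton's rule with n recipients of equal r: n·r·B > C, so B > C/(n·r) = 0.324/(4·0.125) = 0.648.

0.648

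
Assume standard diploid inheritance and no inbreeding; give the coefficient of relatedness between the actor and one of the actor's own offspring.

Each parent–offspring link contributes a factor of 1/2, and independent paths through distinct common ancestors add.
One parent–offspring link: r = (1/2)^1 = 1/2.

0.5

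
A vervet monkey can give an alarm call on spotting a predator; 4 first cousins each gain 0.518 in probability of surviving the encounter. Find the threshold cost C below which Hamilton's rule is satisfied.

r to a first cousin = 0.125 (first cousins share one grandparent pair — two paths of length 4: r = 2·(1/2)^4 = 1/8).
Hamilton's rule: n·r·B > C, so the trait is favored while C < n·r·B = 4·0.125·0.518 = 0.259.

0.259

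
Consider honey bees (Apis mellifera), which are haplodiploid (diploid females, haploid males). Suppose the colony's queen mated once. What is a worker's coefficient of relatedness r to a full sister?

Haplodiploid full sisters inherit their father's entire haploid genome identically (contributing 1/2) and on average half of their mother's contribution (1/2 · 1/2 = 1/4); r = 1/2 + 1/4 = 3/4.

0.75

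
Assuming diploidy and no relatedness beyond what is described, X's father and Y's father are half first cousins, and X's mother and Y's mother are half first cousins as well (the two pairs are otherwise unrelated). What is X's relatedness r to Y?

0.03125

Wright's path rule: contributions from independent ancestry routes add.
X and Y are related in two ways: half second cousins through their fathers (r = 1/64) and half second cousins through their mothers (r = 1/64).
r = 1/64 + 1/64 = 0.03125.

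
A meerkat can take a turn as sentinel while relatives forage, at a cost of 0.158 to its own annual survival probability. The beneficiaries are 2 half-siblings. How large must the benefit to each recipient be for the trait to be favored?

r to a half-sibling = 0.25 (half-sibs share one parent — one path of length 2: r = (1/2)^2 = 1/4).
Hamilton's rule with n recipients of equal r: n·r·B > C, so B > C/(n·r) = 0.158/(2·0.25) = 0.316.

0.316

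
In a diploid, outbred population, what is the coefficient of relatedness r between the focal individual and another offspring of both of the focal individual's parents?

Each parent–offspring link contributes a factor of 1/2, and independent paths through distinct common ancestors add.
Full sibs share both parents — two paths of length 2: r = 2·(1/2)^2 = 1/2.

0.5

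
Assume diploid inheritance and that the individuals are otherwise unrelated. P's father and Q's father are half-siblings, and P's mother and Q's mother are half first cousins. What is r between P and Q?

Independent pedigree routes through distinct common ancestors add.
P and Q are related in two ways: half first cousins through their fathers (r = 1/16) and half second cousins through their mothers (r = 1/64).
r = 1/16 + 1/64 = 0.078125.

0.078125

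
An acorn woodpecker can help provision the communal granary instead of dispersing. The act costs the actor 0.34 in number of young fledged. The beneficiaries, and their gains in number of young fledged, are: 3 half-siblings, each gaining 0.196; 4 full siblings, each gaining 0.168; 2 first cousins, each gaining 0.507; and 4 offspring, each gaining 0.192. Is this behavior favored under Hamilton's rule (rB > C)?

Yes

Hamilton's rule: the trait is favored when the sum of r·B over every recipient exceeds the actor's cost C.
r to a half-sibling = 1/4 (half-sibs share one parent — one path of length 2: r = (1/2)^2 = 1/4).
r to a full sibling = 1/2 (full sibs share both parents — two paths of length 2: r = 2·(1/2)^2 = 1/2).
r to a first cousin = 0.125 (first cousins share one grandparent pair — two paths of length 4: r = 2·(1/2)^4 = 1/8).
r to an offspring = 0.5 (one parent–offspring link: r = (1/2)^1 = 1/2).
Summing one r·B term per recipient: 3·0.25·0.196 + 4·0.5·0.168 + 2·0.125·0.507 + 4·0.5·0.192 = 0.99375.
0.99375 > 0.34: the indirect benefit exceeds the cost.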